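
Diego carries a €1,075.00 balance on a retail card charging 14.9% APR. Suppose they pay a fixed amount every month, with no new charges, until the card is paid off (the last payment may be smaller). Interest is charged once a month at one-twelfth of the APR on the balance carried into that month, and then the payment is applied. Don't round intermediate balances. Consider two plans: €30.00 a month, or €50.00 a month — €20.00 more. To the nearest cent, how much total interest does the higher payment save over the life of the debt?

Monthly rate r = 14.9%/12 = 1.24167% = 0.0124167.
At €30.00/mo: n = ⌈−ln(1 − rB₀/P)/ln(1+r)⌉ = 48 payments (last €21.12); total interest = total paid − €1,075.00 = €356.12.
At €50.00/mo: 26 payments (last €8.34); total interest €183.34.
Interest saved = €356.12 − €183.34 = €172.78.

€172.78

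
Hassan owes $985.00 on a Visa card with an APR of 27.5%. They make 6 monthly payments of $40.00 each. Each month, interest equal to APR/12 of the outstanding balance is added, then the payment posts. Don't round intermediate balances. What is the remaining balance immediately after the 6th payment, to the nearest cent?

$874.26

Monthly rate r = 27.5%/12 = 2.29167% = 0.0229167.
Each month: B ← B·(1+r) − $40.00.
Month 1: interest $22.57; balance after payment $967.57.
Month 2: interest $22.17; balance after payment $949.75.
Month 3: interest $21.77; balance after payment $931.51.
Month 4: interest $21.35; balance after payment $912.86.
Month 5: interest $20.92; balance after payment $893.78.
Month 6: interest $20.48; balance after payment $874.26.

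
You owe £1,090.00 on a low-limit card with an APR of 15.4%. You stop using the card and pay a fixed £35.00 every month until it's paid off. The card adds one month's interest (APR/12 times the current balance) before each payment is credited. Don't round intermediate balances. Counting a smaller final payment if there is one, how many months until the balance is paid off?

41 payments

Monthly rate r = 15.4%/12 = 1.28333% = 0.0128333.
Recurrence: B ← B·(1+r) − £35.00.
Month 1: interest £13.99; balance after payment £1,068.99.
Month 2: interest £13.72; balance after payment £1,047.71.
Closed form: n = −ln(1 − rB₀/P)/ln(1+r) = −ln(0.60033)/ln(1.01283) ≈ 40.016, so the balance reaches zero during payment 41.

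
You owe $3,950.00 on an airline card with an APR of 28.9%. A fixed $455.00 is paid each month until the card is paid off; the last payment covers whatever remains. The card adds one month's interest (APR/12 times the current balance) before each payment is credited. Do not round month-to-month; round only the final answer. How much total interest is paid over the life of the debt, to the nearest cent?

Monthly rate r = 28.9%/12 = 2.40833% = 0.0240833.
Payoff takes n = ⌈−ln(1 − rB₀/P)/ln(1+r)⌉ = ⌈9.856⌉ = 10 payments; the last is $390.15.
Total paid = 9·$455.00 + $390.15 = $4,485.15.
Total interest = total paid − principal = $4,485.15 − $3,950.00 = $535.15.

$535.15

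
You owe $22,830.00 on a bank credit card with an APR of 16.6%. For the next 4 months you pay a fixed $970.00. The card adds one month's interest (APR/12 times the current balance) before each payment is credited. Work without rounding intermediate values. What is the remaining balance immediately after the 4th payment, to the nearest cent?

Monthly rate r = 16.6%/12 = 1.38333% = 0.0138333.
Each month: B ← B·(1+r) − $970.00.
Month 1: interest $315.82; balance after payment $22,175.81.
Month 2: interest $306.77; balance after payment $21,512.58.
Month 3: interest $297.59; balance after payment $20,840.17.
Month 4: interest $288.29; balance after payment $20,158.46.

$20,158.46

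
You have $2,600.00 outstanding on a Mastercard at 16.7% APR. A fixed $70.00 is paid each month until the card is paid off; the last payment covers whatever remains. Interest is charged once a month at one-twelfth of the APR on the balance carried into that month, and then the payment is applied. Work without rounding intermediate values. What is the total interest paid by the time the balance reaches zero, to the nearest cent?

Monthly rate r = 16.7%/12 = 1.39167% = 0.0139167.
Payoff takes n = ⌈−ln(1 − rB₀/P)/ln(1+r)⌉ = ⌈52.641⌉ = 53 payments; the last is $45.01.
Total paid = 52·$70.00 + $45.01 = $3,685.01.
Total interest = total paid − principal = $3,685.01 − $2,600.00 = $1,085.01.

$1,085.01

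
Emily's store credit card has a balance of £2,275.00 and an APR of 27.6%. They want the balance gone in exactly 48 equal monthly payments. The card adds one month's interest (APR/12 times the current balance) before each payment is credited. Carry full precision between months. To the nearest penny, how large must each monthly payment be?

Monthly rate r = 27.6%/12 = 2.3% = 0.023.
Level-payment amortization: P = B₀·r / (1 − (1+r)^(−n)) = 2275.00·0.023 / (1 − 1.023^(−48)).
Denominator 1 − (1+r)^(−48) = 0.6642859.
P = 52.325 / 0.6642859 ≈ 78.77.

£78.77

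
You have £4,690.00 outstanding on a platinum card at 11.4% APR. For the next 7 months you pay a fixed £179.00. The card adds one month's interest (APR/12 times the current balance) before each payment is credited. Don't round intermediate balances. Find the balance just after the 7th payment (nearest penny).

Monthly rate r = 11.4%/12 = 0.95% = 0.0095.
Each month: B ← B·(1+r) − £179.00.
Month 1: interest £44.55; balance after payment £4,555.56.
Month 2: interest £43.28; balance after payment £4,419.83.
Month 3: interest £41.99; balance after payment £4,282.82.
Month 4: interest £40.69; balance after payment £4,144.51.
Month 5: interest £39.37; balance after payment £4,004.88.
Month 6: interest £38.05; balance after payment £3,863.93.
Month 7: interest £36.71; balance after payment £3,721.63.

£3,721.63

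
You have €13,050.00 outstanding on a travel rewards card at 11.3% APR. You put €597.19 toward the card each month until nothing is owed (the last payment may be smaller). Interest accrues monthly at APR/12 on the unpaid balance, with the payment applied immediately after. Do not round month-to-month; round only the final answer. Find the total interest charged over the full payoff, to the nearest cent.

€1,630.33

Monthly rate r = 11.3%/12 = 0.941667% = 0.00941667.
Payoff takes n = ⌈−ln(1 − rB₀/P)/ln(1+r)⌉ = ⌈24.581⌉ = 25 payments; the last is €347.77.
Total paid = 24·€597.19 + €347.77 = €14,680.33.
Total interest = total paid − principal = €14,680.33 − €13,050.00 = €1,630.33.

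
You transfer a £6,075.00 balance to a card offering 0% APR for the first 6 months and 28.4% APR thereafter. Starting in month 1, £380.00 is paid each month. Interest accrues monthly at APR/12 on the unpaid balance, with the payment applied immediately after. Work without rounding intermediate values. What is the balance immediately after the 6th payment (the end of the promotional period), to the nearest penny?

£3,795.00

Promo months 1–6 at r₀ = 0%/12 = 0; months 7+ at r₁ = 28.4%/12 = 0.0236667.
After month 6 (no interest yet): B = £6,075.00 − 6·£380.00 = £3,795.00.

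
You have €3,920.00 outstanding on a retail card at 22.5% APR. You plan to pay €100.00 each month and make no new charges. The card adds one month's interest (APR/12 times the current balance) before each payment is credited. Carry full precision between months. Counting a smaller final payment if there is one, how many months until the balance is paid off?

72 months

Monthly rate r = 22.5%/12 = 1.875% = 0.01875.
Recurrence: B ← B·(1+r) − €100.00.
Month 1: interest €73.50; balance after payment €3,893.50.
Month 2: interest €73.00; balance after payment €3,866.50.
Closed form: n = −ln(1 − rB₀/P)/ln(1+r) = −ln(0.265)/ln(1.01875) ≈ 71.490, so the balance reaches zero during payment 72.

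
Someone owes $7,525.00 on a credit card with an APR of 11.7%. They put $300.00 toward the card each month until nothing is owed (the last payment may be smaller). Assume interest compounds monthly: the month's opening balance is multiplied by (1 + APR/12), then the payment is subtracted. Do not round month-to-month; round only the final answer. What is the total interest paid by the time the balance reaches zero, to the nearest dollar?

Monthly rate r = 11.7%/12 = 0.975% = 0.00975.
Payoff takes n = ⌈−ln(1 − rB₀/P)/ln(1+r)⌉ = ⌈28.905⌉ = 29 payments; the last is $271.61.
Total paid = 28·$300.00 + $271.61 = $8,671.61.
Total interest = total paid − principal = $8,671.61 − $7,525.00 = $1,146.61.

$1,147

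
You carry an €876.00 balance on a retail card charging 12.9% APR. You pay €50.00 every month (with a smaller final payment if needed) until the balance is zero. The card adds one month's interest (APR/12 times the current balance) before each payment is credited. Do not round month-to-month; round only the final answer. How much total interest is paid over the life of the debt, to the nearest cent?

€99.85

Monthly rate r = 12.9%/12 = 1.075% = 0.01075.
Payoff takes n = ⌈−ln(1 − rB₀/P)/ln(1+r)⌉ = ⌈19.516⌉ = 20 payments; the last is €25.85.
Total paid = 19·€50.00 + €25.85 = €975.85.
Total interest = total paid − principal = €975.85 − €876.00 = €99.85.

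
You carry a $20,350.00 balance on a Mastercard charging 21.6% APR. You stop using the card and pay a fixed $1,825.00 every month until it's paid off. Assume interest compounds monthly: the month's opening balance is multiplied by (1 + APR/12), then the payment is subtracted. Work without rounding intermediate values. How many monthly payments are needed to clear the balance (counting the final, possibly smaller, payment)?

Monthly rate r = 21.6%/12 = 1.8% = 0.018.
Recurrence: B ← B·(1+r) − $1,825.00.
Month 1: interest $366.30; balance after payment $18,891.30.
Month 2: interest $340.04; balance after payment $17,406.34.
Closed form: n = −ln(1 − rB₀/P)/ln(1+r) = −ln(0.79929)/ln(1.018) ≈ 12.558, so the balance reaches zero during payment 13.

13 payments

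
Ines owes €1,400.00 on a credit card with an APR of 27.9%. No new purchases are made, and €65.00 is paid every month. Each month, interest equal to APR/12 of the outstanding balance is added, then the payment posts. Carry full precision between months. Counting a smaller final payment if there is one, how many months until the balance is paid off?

Monthly rate r = 27.9%/12 = 2.325% = 0.02325.
Recurrence: B ← B·(1+r) − €65.00.
Month 1: interest €32.55; balance after payment €1,367.55.
Month 2: interest €31.80; balance after payment €1,334.35.
Closed form: n = −ln(1 − rB₀/P)/ln(1+r) = −ln(0.49923)/ln(1.02325) ≈ 30.225, so the balance reaches zero during payment 31.

31 payments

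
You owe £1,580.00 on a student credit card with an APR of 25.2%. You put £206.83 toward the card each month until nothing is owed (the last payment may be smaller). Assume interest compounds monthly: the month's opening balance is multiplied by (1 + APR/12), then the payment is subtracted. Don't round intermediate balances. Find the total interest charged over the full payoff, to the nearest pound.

Monthly rate r = 25.2%/12 = 2.1% = 0.021.
Payoff takes n = ⌈−ln(1 − rB₀/P)/ln(1+r)⌉ = ⌈8.414⌉ = 9 payments; the last is £86.06.
Total paid = 8·£206.83 + £86.06 = £1,740.70.
Total interest = total paid − principal = £1,740.70 − £1,580.00 = £160.70.

£161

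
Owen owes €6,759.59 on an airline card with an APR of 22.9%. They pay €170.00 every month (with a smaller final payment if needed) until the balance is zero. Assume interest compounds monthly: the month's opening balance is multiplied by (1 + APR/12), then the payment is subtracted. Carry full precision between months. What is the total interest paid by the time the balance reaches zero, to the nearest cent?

Monthly rate r = 22.9%/12 = 1.90833% = 0.0190833.
Payoff takes n = ⌈−ln(1 − rB₀/P)/ln(1+r)⌉ = ⌈75.230⌉ = 76 payments; the last is €39.42.
Total paid = 75·€170.00 + €39.42 = €12,789.42.
Total interest = total paid − principal = €12,789.42 − €6,759.59 = €6,029.83.

€6,029.83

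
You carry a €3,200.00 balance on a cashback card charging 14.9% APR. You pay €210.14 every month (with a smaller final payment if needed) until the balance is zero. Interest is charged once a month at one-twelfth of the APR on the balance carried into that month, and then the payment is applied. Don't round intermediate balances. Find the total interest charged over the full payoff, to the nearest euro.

€369

Monthly rate r = 14.9%/12 = 1.24167% = 0.0124167.
Payoff takes n = ⌈−ln(1 − rB₀/P)/ln(1+r)⌉ = ⌈16.984⌉ = 17 payments; the last is €206.80.
Total paid = 16·€210.14 + €206.80 = €3,569.04.
Total interest = total paid − principal = €3,569.04 − €3,200.00 = €369.04.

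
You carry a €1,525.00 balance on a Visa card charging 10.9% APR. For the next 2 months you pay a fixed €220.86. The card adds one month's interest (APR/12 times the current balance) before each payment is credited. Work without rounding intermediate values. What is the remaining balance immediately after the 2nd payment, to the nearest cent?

€1,109.10

Monthly rate r = 10.9%/12 = 0.908333% = 0.00908333.
Each month: B ← B·(1+r) − €220.86.
Month 1: interest €13.85; balance after payment €1,317.99.
Month 2: interest €11.97; balance after payment €1,109.10.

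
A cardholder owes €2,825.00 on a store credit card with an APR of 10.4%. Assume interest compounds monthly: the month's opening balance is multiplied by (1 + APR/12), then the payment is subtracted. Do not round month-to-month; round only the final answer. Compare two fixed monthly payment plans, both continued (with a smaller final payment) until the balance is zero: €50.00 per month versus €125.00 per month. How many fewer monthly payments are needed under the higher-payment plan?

Monthly rate r = 10.4%/12 = 0.866667% = 0.00866667.
At €50.00/mo: n = ⌈−ln(1 − rB₀/P)/ln(1+r)⌉ = 78 payments (last €47.71); total interest = total paid − €2,825.00 = €1,072.71.
At €125.00/mo: 26 payments (last €32.80); total interest €332.80.
Payments saved = 78 − 26 = 52.

52 fewer payments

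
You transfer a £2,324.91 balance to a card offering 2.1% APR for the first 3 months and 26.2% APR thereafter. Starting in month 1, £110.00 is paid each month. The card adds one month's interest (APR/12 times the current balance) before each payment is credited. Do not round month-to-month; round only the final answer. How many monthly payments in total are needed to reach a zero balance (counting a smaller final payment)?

Promo months 1–3 at r₀ = 2.1%/12 = 0.00175; months 4+ at r₁ = 26.2%/12 = 0.0218333.
After month 3: iterate B ← B·(1+r₀) − £110.00 for 3 months → £2,006.56.
Then at r₁ with £110.00/mo: n₂ = −ln(1 − r₁·B/P)/ln(1+r₁) ≈ 23.52 → 24 more payments.

27 payments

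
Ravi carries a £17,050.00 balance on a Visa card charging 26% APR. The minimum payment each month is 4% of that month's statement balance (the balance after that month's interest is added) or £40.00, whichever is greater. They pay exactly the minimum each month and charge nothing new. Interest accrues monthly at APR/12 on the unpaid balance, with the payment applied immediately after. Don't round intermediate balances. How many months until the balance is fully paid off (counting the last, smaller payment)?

Monthly rate r = 26%/12 = 2.16667% = 0.0216667.
While 4% of the post-interest balance exceeds £40.00, each month B ← (B·(1+r))·(1 − 0.04), i.e. B shrinks by the factor (1+r)·0.96 = 0.9808.
This holds for months 1–148. Entering month 149 the balance is £967.46; 4% of the post-interest balance is now below £40.00, so the flat £40.00 minimum applies from here.
From month 149 a fixed £40.00 at rate r clears £967.46 in 35 more payments. Total: 148 + 35 = 183 months.

183 months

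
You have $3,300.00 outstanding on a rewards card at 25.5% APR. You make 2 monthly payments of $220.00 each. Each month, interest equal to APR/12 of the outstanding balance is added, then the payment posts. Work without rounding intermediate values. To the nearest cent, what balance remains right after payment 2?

Monthly rate r = 25.5%/12 = 2.125% = 0.02125.
Each month: B ← B·(1+r) − $220.00.
Month 1: interest $70.12; balance after payment $3,150.12.
Month 2: interest $66.94; balance after payment $2,997.07.

$2,997.07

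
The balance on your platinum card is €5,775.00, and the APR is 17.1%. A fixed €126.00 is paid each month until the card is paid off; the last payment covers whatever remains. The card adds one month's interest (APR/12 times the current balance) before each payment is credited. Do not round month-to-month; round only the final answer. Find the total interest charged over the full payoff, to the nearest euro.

Monthly rate r = 17.1%/12 = 1.425% = 0.01425.
Payoff takes n = ⌈−ln(1 − rB₀/P)/ln(1+r)⌉ = ⌈74.829⌉ = 75 payments; the last is €104.61.
Total paid = 74·€126.00 + €104.61 = €9,428.61.
Total interest = total paid − principal = €9,428.61 − €5,775.00 = €3,653.61.

€3,654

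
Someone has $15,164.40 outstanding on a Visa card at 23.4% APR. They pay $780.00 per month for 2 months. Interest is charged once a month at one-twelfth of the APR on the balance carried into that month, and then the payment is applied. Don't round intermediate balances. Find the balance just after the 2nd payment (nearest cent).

Monthly rate r = 23.4%/12 = 1.95% = 0.0195.
Each month: B ← B·(1+r) − $780.00.
Month 1: interest $295.71; balance after payment $14,680.11.
Month 2: interest $286.26; balance after payment $14,186.37.

$14,186.37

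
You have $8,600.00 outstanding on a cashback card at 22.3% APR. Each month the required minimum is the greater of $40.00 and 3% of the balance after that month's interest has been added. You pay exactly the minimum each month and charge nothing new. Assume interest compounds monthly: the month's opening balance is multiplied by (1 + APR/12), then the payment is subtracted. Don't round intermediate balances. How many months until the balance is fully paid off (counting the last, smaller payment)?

208 months

Monthly rate r = 22.3%/12 = 1.85833% = 0.0185833.
While 3% of the post-interest balance exceeds $40.00, each month B ← (B·(1+r))·(1 − 0.03), i.e. B shrinks by the factor (1+r)·0.97 = 0.98803.
This holds for months 1–157. Entering month 158 the balance is $1,297.54; 3% of the post-interest balance is now below $40.00, so the flat $40.00 minimum applies from here.
From month 158 a fixed $40.00 at rate r clears $1,297.54 in 51 more payments. Total: 157 + 51 = 208 months.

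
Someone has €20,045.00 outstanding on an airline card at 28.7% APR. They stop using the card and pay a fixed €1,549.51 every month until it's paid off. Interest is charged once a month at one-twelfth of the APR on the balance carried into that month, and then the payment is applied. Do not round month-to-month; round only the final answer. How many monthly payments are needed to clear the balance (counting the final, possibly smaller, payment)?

16 payments

Monthly rate r = 28.7%/12 = 2.39167% = 0.0239167.
Recurrence: B ← B·(1+r) − €1,549.51.
Month 1: interest €479.41; balance after payment €18,974.90.
Month 2: interest €453.82; balance after payment €17,879.21.
Closed form: n = −ln(1 − rB₀/P)/ln(1+r) = −ln(0.69061)/ln(1.02392) ≈ 15.663, so the balance reaches zero during payment 16.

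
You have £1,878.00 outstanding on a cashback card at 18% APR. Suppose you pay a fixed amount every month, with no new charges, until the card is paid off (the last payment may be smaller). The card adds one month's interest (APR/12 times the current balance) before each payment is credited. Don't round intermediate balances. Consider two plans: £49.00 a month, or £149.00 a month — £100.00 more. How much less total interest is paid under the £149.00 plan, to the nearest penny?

£718.09

Monthly rate r = 18%/12 = 1.5% = 0.015.
At £49.00/mo: n = ⌈−ln(1 − rB₀/P)/ln(1+r)⌉ = 58 payments (last £22.39); total interest = total paid − £1,878.00 = £937.39.
At £149.00/mo: 15 payments (last £11.30); total interest £219.30.
Interest saved = £937.39 − £219.30 = £718.09.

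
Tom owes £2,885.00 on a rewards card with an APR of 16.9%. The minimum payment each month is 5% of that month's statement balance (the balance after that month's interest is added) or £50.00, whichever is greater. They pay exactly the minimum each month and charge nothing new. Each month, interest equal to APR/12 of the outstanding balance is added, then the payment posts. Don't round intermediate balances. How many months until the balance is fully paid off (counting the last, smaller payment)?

53 months

Monthly rate r = 16.9%/12 = 1.40833% = 0.0140833.
While 5% of the post-interest balance exceeds £50.00, each month B ← (B·(1+r))·(1 − 0.05), i.e. B shrinks by the factor (1+r)·0.95 = 0.96338.
This holds for months 1–29. Entering month 30 the balance is £977.84; 5% of the post-interest balance is now below £50.00, so the flat £50.00 minimum applies from here.
From month 30 a fixed £50.00 at rate r clears £977.84 in 24 more payments. Total: 29 + 24 = 53 months.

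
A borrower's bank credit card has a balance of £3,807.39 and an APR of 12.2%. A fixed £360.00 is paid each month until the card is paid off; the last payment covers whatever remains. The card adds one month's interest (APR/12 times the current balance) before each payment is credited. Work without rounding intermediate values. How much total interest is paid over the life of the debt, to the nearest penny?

£241.44

Monthly rate r = 12.2%/12 = 1.01667% = 0.0101667.
Payoff takes n = ⌈−ln(1 − rB₀/P)/ln(1+r)⌉ = ⌈11.246⌉ = 12 payments; the last is £88.83.
Total paid = 11·£360.00 + £88.83 = £4,048.83.
Total interest = total paid − principal = £4,048.83 − £3,807.39 = £241.44.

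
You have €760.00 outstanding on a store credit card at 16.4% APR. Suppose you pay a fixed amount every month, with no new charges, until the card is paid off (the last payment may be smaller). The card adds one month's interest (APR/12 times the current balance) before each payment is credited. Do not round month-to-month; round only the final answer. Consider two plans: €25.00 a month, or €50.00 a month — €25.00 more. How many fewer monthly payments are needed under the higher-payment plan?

Monthly rate r = 16.4%/12 = 1.36667% = 0.0136667.
At €25.00/mo: n = ⌈−ln(1 − rB₀/P)/ln(1+r)⌉ = 40 payments (last €13.95); total interest = total paid − €760.00 = €228.95.
At €50.00/mo: 18 payments (last €7.77); total interest €97.77.
Payments saved = 40 − 18 = 22.

22 fewer payments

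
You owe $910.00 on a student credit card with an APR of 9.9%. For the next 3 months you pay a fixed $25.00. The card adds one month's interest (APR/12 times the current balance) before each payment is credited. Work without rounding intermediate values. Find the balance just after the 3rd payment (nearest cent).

Monthly rate r = 9.9%/12 = 0.825% = 0.00825.
Each month: B ← B·(1+r) − $25.00.
Month 1: interest $7.51; balance after payment $892.51.
Month 2: interest $7.36; balance after payment $874.87.
Month 3: interest $7.22; balance after payment $857.09.

$857.09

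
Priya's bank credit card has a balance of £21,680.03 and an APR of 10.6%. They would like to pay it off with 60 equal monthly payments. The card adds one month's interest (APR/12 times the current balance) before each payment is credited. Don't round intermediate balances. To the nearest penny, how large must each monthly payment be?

£467.06

Monthly rate r = 10.6%/12 = 0.883333% = 0.00883333.
Level-payment amortization: P = B₀·r / (1 − (1+r)^(−n)) = 21680.03·0.00883333 / (1 − 1.00883^(−60)).
Denominator 1 − (1+r)^(−60) = 0.41002367.
P = 191.507 / 0.41002367 ≈ 467.06.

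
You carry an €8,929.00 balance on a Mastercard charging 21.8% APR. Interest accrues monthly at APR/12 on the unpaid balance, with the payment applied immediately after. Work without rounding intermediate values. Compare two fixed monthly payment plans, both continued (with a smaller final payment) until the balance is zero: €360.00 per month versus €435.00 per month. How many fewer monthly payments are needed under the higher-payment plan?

8 fewer payments

Monthly rate r = 21.8%/12 = 1.81667% = 0.0181667.
At €360.00/mo: n = ⌈−ln(1 − rB₀/P)/ln(1+r)⌉ = 34 payments (last €96.20); total interest = total paid − €8,929.00 = €3,047.20.
At €435.00/mo: 26 payments (last €400.26); total interest €2,346.26.
Payments saved = 34 − 26 = 8.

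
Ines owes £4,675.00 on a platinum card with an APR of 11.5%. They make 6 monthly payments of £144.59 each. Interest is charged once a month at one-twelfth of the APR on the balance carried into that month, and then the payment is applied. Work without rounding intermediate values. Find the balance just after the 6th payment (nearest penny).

Monthly rate r = 11.5%/12 = 0.958333% = 0.00958333.
Each month: B ← B·(1+r) − £144.59.
Month 1: interest £44.80; balance after payment £4,575.21.
Month 2: interest £43.85; balance after payment £4,474.47.
Month 3: interest £42.88; balance after payment £4,372.76.
Month 4: interest £41.91; balance after payment £4,270.07.
Month 5: interest £40.92; balance after payment £4,166.41.
Month 6: interest £39.93; balance after payment £4,061.74.

£4,061.74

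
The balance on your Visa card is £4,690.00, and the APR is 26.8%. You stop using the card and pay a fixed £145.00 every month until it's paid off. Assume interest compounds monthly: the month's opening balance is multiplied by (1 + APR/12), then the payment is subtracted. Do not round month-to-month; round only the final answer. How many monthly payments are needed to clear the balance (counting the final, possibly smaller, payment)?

Monthly rate r = 26.8%/12 = 2.23333% = 0.0223333.
Recurrence: B ← B·(1+r) − £145.00.
Month 1: interest £104.74; balance after payment £4,649.74.
Month 2: interest £103.84; balance after payment £4,608.59.
Closed form: n = −ln(1 − rB₀/P)/ln(1+r) = −ln(0.27763)/ln(1.02233) ≈ 58.017, so the balance reaches zero during payment 59.

59 months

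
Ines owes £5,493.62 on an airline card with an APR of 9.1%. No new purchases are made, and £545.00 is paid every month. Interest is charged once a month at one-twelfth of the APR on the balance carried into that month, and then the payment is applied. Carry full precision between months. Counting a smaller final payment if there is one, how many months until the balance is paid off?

Monthly rate r = 9.1%/12 = 0.758333% = 0.00758333.
Recurrence: B ← B·(1+r) − £545.00.
Month 1: interest £41.66; balance after payment £4,990.28.
Month 2: interest £37.84; balance after payment £4,483.12.
Closed form: n = −ln(1 − rB₀/P)/ln(1+r) = −ln(0.92356)/ln(1.00758) ≈ 10.526, so the balance reaches zero during payment 11.

11 months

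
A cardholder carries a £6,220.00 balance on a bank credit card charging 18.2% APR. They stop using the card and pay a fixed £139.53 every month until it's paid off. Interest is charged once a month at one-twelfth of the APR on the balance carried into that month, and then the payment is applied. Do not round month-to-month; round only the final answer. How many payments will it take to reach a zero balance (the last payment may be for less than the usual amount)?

75 months

Monthly rate r = 18.2%/12 = 1.51667% = 0.0151667.
Recurrence: B ← B·(1+r) − £139.53.
Month 1: interest £94.34; balance after payment £6,174.81.
Month 2: interest £93.65; balance after payment £6,128.93.
Closed form: n = −ln(1 − rB₀/P)/ln(1+r) = −ln(0.3239)/ln(1.01517) ≈ 74.892, so the balance reaches zero during payment 75.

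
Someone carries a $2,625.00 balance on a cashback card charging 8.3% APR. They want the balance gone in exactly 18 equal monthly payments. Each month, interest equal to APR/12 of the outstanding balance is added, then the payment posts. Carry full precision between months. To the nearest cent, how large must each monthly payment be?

Monthly rate r = 8.3%/12 = 0.691667% = 0.00691667.
Level-payment amortization: P = B₀·r / (1 − (1+r)^(−n)) = 2625.00·0.00691667 / (1 − 1.00692^(−18)).
Denominator 1 − (1+r)^(−18) = 0.116683241.
P = 18.1562 / 0.116683241 ≈ 155.60.

$155.60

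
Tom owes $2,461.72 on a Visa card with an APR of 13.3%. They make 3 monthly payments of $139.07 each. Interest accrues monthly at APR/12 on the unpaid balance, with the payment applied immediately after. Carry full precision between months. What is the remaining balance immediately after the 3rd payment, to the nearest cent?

Monthly rate r = 13.3%/12 = 1.10833% = 0.0110833.
Each month: B ← B·(1+r) − $139.07.
Month 1: interest $27.28; balance after payment $2,349.93.
Month 2: interest $26.05; balance after payment $2,236.91.
Month 3: interest $24.79; balance after payment $2,122.63.

$2,122.63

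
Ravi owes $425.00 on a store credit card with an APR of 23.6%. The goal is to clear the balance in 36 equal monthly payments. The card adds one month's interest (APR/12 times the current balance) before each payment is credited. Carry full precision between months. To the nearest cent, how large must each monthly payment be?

$16.58

Monthly rate r = 23.6%/12 = 1.96667% = 0.0196667.
Level-payment amortization: P = B₀·r / (1 − (1+r)^(−n)) = 425.00·0.0196667 / (1 − 1.01967^(−36)).
Denominator 1 − (1+r)^(−36) = 0.503974506.
P = 8.35833 / 0.503974506 ≈ 16.58.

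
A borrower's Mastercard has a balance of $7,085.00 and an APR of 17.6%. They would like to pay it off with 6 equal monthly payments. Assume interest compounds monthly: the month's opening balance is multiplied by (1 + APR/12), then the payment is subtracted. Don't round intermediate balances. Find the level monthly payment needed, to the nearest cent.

$1,242.18

Monthly rate r = 17.6%/12 = 1.46667% = 0.0146667.
Level-payment amortization: P = B₀·r / (1 − (1+r)^(−n)) = 7085.00·0.0146667 / (1 − 1.01467^(−6)).
Denominator 1 − (1+r)^(−6) = 0.0836536808.
P = 103.913 / 0.0836536808 ≈ 1242.18.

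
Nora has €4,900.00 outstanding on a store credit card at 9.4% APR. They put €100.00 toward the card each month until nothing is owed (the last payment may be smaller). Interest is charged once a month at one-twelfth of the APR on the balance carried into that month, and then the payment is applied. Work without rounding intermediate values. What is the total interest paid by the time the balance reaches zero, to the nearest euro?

€1,306

Monthly rate r = 9.4%/12 = 0.783333% = 0.00783333.
Payoff takes n = ⌈−ln(1 − rB₀/P)/ln(1+r)⌉ = ⌈62.059⌉ = 63 payments; the last is €5.96.
Total paid = 62·€100.00 + €5.96 = €6,205.96.
Total interest = total paid − principal = €6,205.96 − €4,900.00 = €1,305.96.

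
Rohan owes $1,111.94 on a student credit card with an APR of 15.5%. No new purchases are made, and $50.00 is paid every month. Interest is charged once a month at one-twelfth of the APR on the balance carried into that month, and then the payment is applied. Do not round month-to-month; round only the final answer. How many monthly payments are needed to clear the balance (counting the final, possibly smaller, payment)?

27 payments

Monthly rate r = 15.5%/12 = 1.29167% = 0.0129167.
Recurrence: B ← B·(1+r) − $50.00.
Month 1: interest $14.36; balance after payment $1,076.30.
Month 2: interest $13.90; balance after payment $1,040.20.
Closed form: n = −ln(1 − rB₀/P)/ln(1+r) = −ln(0.71275)/ln(1.01292) ≈ 26.385, so the balance reaches zero during payment 27.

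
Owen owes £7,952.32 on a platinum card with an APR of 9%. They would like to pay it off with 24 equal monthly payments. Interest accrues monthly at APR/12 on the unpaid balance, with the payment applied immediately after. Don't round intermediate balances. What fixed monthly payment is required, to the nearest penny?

Monthly rate r = 9%/12 = 0.75% = 0.0075.
Level-payment amortization: P = B₀·r / (1 − (1+r)^(−n)) = 7952.32·0.0075 / (1 − 1.0075^(−24)).
Denominator 1 − (1+r)^(−24) = 0.164168596.
P = 59.6424 / 0.164168596 ≈ 363.30.

£363.30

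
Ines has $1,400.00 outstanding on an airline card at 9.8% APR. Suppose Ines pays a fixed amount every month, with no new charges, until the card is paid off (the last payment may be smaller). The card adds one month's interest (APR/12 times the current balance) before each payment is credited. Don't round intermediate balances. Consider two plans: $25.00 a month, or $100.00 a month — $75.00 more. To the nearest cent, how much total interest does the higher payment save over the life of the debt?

$386.05

Monthly rate r = 9.8%/12 = 0.816667% = 0.00816667.
At $25.00/mo: n = ⌈−ln(1 − rB₀/P)/ln(1+r)⌉ = 76 payments (last $3.85); total interest = total paid − $1,400.00 = $478.85.
At $100.00/mo: 15 payments (last $92.80); total interest $92.80.
Interest saved = $478.85 − $92.80 = $386.05.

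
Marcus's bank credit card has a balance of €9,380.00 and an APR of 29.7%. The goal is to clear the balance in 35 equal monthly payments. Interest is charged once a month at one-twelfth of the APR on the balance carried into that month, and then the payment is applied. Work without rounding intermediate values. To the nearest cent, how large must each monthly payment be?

Monthly rate r = 29.7%/12 = 2.475% = 0.02475.
Level-payment amortization: P = B₀·r / (1 − (1+r)^(−n)) = 9380.00·0.02475 / (1 − 1.02475^(−35)).
Denominator 1 − (1+r)^(−35) = 0.575016024.
P = 232.155 / 0.575016024 ≈ 403.74.

€403.74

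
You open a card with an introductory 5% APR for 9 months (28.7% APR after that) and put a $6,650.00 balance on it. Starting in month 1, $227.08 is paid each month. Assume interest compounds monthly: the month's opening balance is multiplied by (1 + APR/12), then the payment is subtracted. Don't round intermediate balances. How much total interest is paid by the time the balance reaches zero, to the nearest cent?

$2,212.82

Promo months 1–9 at r₀ = 5%/12 = 0.00416667; months 10+ at r₁ = 28.7%/12 = 0.0239167.
After month 9: iterate B ← B·(1+r₀) − $227.08 for 9 months → $4,825.46.
Then at r₁ with $227.08/mo: n₂ = −ln(1 − r₁·B/P)/ln(1+r₁) ≈ 30.03 → 31 more payments.
Total paid = 39·$227.08 + $6.70 = $8,862.82; interest = $8,862.82 − $6,650.00 = $2,212.82.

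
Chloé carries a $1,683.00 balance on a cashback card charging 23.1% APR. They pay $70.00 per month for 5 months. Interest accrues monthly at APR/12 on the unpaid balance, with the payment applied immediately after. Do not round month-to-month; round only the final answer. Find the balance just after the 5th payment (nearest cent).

$1,487.61

Monthly rate r = 23.1%/12 = 1.925% = 0.01925.
Each month: B ← B·(1+r) − $70.00.
Month 1: interest $32.40; balance after payment $1,645.40.
Month 2: interest $31.67; balance after payment $1,607.07.
Month 3: interest $30.94; balance after payment $1,568.01.
Month 4: interest $30.18; balance after payment $1,528.19.
Month 5: interest $29.42; balance after payment $1,487.61.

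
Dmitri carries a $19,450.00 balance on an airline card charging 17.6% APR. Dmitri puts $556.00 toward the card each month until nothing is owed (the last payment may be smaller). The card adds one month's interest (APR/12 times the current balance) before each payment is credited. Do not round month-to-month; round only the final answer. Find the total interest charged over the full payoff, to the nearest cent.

Monthly rate r = 17.6%/12 = 1.46667% = 0.0146667.
Payoff takes n = ⌈−ln(1 − rB₀/P)/ln(1+r)⌉ = ⌈49.425⌉ = 50 payments; the last is $237.23.
Total paid = 49·$556.00 + $237.23 = $27,481.23.
Total interest = total paid − principal = $27,481.23 − $19,450.00 = $8,031.23.

$8,031.23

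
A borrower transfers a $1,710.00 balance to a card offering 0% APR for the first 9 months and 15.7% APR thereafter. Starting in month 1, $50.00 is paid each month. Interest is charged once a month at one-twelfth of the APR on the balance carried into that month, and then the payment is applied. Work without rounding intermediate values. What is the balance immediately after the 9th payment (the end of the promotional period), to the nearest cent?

Promo months 1–9 at r₀ = 0%/12 = 0; months 10+ at r₁ = 15.7%/12 = 0.0130833.
After month 9 (no interest yet): B = $1,710.00 − 9·$50.00 = $1,260.00.

$1,260.00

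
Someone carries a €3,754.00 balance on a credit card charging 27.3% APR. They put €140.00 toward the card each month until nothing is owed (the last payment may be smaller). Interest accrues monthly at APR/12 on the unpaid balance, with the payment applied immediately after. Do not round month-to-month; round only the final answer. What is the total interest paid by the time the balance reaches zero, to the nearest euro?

Monthly rate r = 27.3%/12 = 2.275% = 0.02275.
Payoff takes n = ⌈−ln(1 − rB₀/P)/ln(1+r)⌉ = ⌈41.861⌉ = 42 payments; the last is €120.77.
Total paid = 41·€140.00 + €120.77 = €5,860.77.
Total interest = total paid − principal = €5,860.77 − €3,754.00 = €2,106.77.

€2,107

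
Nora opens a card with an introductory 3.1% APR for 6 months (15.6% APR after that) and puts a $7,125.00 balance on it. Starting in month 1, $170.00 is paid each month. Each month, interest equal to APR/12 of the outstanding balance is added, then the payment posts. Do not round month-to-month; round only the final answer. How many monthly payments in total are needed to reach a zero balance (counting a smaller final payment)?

Promo months 1–6 at r₀ = 3.1%/12 = 0.00258333; months 7+ at r₁ = 15.6%/12 = 0.013.
After month 6: iterate B ← B·(1+r₀) − $170.00 for 6 months → $6,209.54.
Then at r₁ with $170.00/mo: n₂ = −ln(1 − r₁·B/P)/ln(1+r₁) ≈ 49.86 → 50 more payments.

56 payments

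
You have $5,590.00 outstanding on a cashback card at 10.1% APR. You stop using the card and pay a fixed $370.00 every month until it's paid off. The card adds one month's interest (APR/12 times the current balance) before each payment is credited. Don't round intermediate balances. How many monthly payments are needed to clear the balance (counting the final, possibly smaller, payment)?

Monthly rate r = 10.1%/12 = 0.841667% = 0.00841667.
Recurrence: B ← B·(1+r) − $370.00.
Month 1: interest $47.05; balance after payment $5,267.05.
Month 2: interest $44.33; balance after payment $4,941.38.
Closed form: n = −ln(1 − rB₀/P)/ln(1+r) = −ln(0.87284)/ln(1.00842) ≈ 16.227, so the balance reaches zero during payment 17.

17 months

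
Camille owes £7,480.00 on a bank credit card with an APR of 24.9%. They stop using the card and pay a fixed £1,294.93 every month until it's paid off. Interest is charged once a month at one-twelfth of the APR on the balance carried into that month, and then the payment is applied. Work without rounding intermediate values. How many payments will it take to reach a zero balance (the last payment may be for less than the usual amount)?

Monthly rate r = 24.9%/12 = 2.075% = 0.02075.
Recurrence: B ← B·(1+r) − £1,294.93.
Month 1: interest £155.21; balance after payment £6,340.28.
Month 2: interest £131.56; balance after payment £5,176.91.
Closed form: n = −ln(1 − rB₀/P)/ln(1+r) = −ln(0.88014)/ln(1.02075) ≈ 6.217, so the balance reaches zero during payment 7.

7 months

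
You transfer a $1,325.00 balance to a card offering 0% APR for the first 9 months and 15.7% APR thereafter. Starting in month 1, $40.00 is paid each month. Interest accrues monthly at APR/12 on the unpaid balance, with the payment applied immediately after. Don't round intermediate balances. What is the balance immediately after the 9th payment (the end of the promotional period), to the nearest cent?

Promo months 1–9 at r₀ = 0%/12 = 0; months 10+ at r₁ = 15.7%/12 = 0.0130833.
After month 9 (no interest yet): B = $1,325.00 − 9·$40.00 = $965.00.

$965.00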